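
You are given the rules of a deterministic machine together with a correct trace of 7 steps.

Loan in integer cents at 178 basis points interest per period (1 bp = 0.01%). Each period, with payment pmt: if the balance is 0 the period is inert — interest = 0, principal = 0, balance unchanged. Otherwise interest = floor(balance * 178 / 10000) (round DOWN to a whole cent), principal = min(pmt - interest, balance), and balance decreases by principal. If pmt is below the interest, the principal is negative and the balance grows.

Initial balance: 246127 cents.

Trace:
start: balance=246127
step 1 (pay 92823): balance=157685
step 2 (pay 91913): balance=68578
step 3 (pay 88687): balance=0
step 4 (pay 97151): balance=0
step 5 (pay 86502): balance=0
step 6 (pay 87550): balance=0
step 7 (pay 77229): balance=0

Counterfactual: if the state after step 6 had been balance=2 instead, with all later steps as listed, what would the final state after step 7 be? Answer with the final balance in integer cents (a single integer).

state after step 6 := balance=2
step 7 (pay 77229): balance=0

0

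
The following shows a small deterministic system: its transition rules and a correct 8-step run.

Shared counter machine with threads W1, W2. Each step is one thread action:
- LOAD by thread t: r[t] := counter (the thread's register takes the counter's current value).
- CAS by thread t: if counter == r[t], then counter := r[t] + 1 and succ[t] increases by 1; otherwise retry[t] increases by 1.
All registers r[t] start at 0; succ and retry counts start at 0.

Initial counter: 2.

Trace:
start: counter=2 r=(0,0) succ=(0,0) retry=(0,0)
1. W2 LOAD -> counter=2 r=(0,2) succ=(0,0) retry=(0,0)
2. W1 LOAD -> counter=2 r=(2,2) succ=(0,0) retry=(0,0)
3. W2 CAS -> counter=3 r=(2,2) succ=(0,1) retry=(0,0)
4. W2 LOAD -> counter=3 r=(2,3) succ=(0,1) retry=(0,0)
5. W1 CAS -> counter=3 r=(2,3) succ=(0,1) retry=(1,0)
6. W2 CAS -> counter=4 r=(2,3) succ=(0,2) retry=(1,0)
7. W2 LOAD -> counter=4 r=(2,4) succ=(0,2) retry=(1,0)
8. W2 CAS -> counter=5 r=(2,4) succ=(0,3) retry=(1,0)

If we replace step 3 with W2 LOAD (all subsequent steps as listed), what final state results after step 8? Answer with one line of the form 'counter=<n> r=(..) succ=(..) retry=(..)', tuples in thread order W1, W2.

(re-executing from step 3 with the substitution; state before step 3: counter=2 r=(2,2) succ=(0,0) retry=(0,0))
3. W2 LOAD -> counter=2 r=(2,2) succ=(0,0) retry=(0,0)
4. W2 LOAD -> counter=2 r=(2,2) succ=(0,0) retry=(0,0)
5. W1 CAS -> counter=3 r=(2,2) succ=(1,0) retry=(0,0)
6. W2 CAS -> counter=3 r=(2,2) succ=(1,0) retry=(0,1)
7. W2 LOAD -> counter=3 r=(2,3) succ=(1,0) retry=(0,1)
8. W2 CAS -> counter=4 r=(2,3) succ=(1,1) retry=(0,1)

counter=4 r=(2,3) succ=(1,1) retry=(0,1)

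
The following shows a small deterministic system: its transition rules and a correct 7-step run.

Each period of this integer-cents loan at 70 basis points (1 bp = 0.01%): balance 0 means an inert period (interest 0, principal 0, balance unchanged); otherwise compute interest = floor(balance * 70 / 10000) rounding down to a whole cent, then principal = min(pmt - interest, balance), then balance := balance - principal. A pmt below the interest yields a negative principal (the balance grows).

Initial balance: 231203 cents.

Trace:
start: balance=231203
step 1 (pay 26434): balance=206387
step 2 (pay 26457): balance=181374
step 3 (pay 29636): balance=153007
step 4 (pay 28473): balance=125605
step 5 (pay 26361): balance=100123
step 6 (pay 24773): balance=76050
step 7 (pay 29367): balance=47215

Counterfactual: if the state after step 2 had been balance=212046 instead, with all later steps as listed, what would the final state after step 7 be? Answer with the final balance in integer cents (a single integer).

78976

state after step 2 := balance=212046
step 3 (pay 29636): balance=183894
step 4 (pay 28473): balance=156708
step 5 (pay 26361): balance=131443
step 6 (pay 24773): balance=107590
step 7 (pay 29367): balance=78976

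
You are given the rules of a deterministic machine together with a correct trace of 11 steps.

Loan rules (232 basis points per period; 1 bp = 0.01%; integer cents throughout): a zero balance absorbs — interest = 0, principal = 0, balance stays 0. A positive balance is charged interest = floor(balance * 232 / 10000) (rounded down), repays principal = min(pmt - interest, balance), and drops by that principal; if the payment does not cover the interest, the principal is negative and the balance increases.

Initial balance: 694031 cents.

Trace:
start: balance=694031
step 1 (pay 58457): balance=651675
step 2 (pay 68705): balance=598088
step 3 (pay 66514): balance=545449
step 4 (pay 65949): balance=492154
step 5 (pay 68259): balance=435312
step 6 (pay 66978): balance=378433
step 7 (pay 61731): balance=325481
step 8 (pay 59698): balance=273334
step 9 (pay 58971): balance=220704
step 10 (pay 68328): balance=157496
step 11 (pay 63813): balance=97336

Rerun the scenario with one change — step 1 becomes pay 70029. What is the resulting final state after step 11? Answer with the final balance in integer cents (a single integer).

(re-executing from step 1 with the substitution; state before step 1: balance=694031)
step 1 (pay 70029): balance=640103
step 2 (pay 68705): balance=586248
step 3 (pay 66514): balance=533334
step 4 (pay 65949): balance=479758
step 5 (pay 68259): balance=422629
step 6 (pay 66978): balance=365455
step 7 (pay 61731): balance=312202
step 8 (pay 59698): balance=259747
step 9 (pay 58971): balance=206802
step 10 (pay 68328): balance=143271
step 11 (pay 63813): balance=82781

82781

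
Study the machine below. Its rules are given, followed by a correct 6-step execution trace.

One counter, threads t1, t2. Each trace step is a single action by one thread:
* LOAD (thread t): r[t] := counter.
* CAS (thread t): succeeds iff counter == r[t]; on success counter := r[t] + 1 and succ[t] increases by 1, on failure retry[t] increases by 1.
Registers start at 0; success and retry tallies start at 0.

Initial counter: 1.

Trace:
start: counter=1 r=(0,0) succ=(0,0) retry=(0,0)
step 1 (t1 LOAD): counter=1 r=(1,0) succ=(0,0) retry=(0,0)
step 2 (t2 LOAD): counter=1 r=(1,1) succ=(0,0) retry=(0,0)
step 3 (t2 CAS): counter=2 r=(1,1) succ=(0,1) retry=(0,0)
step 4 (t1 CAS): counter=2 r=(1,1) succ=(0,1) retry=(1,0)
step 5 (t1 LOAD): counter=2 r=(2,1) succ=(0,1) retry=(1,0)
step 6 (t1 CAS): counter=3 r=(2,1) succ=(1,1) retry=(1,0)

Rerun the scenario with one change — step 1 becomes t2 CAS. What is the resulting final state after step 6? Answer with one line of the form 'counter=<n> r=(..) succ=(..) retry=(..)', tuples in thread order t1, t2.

(re-executing from step 1 with the substitution; state before step 1: counter=1 r=(0,0) succ=(0,0) retry=(0,0))
step 1 (t2 CAS): counter=1 r=(0,0) succ=(0,0) retry=(0,1)
step 2 (t2 LOAD): counter=1 r=(0,1) succ=(0,0) retry=(0,1)
step 3 (t2 CAS): counter=2 r=(0,1) succ=(0,1) retry=(0,1)
step 4 (t1 CAS): counter=2 r=(0,1) succ=(0,1) retry=(1,1)
step 5 (t1 LOAD): counter=2 r=(2,1) succ=(0,1) retry=(1,1)
step 6 (t1 CAS): counter=3 r=(2,1) succ=(1,1) retry=(1,1)

counter=3 r=(2,1) succ=(1,1) retry=(1,1)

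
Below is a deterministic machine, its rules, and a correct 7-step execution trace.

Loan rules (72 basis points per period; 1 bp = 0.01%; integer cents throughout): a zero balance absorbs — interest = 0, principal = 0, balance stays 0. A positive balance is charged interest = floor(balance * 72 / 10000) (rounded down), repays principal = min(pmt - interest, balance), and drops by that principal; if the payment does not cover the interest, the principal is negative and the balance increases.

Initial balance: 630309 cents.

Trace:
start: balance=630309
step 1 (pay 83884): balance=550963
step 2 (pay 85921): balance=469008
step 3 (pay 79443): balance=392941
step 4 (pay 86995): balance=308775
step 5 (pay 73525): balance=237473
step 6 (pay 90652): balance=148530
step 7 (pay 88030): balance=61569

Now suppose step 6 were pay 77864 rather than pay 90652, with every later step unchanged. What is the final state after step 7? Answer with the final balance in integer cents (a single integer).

74449

(re-executing from step 6 with the substitution; state before step 6: balance=237473)
step 6 (pay 77864): balance=161318
step 7 (pay 88030): balance=74449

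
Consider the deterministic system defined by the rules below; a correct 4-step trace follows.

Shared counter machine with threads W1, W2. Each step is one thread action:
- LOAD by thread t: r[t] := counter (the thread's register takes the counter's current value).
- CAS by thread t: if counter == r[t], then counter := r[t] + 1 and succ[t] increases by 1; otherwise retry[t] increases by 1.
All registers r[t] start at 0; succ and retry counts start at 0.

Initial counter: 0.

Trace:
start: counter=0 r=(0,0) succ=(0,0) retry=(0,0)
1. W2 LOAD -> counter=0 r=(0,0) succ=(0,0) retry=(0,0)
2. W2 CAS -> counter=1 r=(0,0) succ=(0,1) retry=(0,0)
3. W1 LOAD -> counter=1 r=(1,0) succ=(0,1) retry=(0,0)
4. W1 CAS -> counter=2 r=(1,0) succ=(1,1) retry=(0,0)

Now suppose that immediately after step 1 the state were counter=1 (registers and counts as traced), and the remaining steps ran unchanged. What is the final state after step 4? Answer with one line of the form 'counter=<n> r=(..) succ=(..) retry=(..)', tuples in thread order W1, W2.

state after step 1 := counter=1 r=(0,0) succ=(0,0) retry=(0,0)
2. W2 CAS -> counter=1 r=(0,0) succ=(0,0) retry=(0,1)
3. W1 LOAD -> counter=1 r=(1,0) succ=(0,0) retry=(0,1)
4. W1 CAS -> counter=2 r=(1,0) succ=(1,0) retry=(0,1)

counter=2 r=(1,0) succ=(1,0) retry=(0,1)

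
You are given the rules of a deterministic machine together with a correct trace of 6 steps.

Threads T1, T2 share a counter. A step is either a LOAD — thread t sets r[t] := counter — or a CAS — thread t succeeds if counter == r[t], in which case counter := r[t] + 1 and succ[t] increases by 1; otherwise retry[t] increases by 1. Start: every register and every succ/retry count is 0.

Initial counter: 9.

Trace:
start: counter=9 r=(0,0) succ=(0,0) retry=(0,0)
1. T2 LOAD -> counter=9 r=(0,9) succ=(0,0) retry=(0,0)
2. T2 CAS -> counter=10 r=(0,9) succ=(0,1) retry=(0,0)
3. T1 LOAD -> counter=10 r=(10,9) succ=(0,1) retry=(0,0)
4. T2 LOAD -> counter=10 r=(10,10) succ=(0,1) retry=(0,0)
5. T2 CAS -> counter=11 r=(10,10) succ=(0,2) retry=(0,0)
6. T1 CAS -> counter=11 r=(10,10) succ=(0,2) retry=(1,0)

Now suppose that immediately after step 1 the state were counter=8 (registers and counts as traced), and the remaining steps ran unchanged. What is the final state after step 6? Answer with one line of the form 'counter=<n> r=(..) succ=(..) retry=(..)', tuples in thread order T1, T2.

state after step 1 := counter=8 r=(0,9) succ=(0,0) retry=(0,0)
2. T2 CAS -> counter=8 r=(0,9) succ=(0,0) retry=(0,1)
3. T1 LOAD -> counter=8 r=(8,9) succ=(0,0) retry=(0,1)
4. T2 LOAD -> counter=8 r=(8,8) succ=(0,0) retry=(0,1)
5. T2 CAS -> counter=9 r=(8,8) succ=(0,1) retry=(0,1)
6. T1 CAS -> counter=9 r=(8,8) succ=(0,1) retry=(1,1)

counter=9 r=(8,8) succ=(0,1) retry=(1,1)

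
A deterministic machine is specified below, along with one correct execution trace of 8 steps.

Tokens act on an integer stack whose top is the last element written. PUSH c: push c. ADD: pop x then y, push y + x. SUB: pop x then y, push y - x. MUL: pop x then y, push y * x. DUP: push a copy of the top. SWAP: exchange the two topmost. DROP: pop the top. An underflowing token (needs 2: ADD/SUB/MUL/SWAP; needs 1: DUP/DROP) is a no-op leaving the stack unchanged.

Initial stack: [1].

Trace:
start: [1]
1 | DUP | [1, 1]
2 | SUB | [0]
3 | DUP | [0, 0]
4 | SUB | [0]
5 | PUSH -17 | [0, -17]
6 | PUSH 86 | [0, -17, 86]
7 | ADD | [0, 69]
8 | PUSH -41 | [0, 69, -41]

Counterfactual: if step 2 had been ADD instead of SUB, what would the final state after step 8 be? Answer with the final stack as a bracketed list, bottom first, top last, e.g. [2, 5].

(re-executing from step 2 with the substitution; state before step 2: [1, 1])
2 | ADD | [2]
3 | DUP | [2, 2]
4 | SUB | [0]
5 | PUSH -17 | [0, -17]
6 | PUSH 86 | [0, -17, 86]
7 | ADD | [0, 69]
8 | PUSH -41 | [0, 69, -41]

[0, 69, -41]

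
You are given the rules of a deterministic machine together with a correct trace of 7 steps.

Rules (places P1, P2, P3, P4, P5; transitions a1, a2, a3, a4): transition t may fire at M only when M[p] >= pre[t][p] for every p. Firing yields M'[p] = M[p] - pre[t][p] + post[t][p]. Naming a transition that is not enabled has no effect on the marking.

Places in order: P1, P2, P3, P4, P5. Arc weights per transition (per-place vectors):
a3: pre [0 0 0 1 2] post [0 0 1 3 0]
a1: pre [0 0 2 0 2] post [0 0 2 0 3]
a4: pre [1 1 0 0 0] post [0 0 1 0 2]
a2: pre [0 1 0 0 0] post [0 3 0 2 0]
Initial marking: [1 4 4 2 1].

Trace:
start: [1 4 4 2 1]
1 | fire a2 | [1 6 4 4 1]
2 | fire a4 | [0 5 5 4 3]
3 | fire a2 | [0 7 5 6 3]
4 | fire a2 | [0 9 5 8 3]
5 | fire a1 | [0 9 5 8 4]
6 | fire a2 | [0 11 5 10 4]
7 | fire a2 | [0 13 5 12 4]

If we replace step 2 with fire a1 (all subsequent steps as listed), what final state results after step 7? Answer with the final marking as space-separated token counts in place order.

1 14 4 12 1

(re-executing from step 2 with the substitution; state before step 2: [1 6 4 4 1])
2 | fire a1 | [1 6 4 4 1]
3 | fire a2 | [1 8 4 6 1]
4 | fire a2 | [1 10 4 8 1]
5 | fire a1 | [1 10 4 8 1]
6 | fire a2 | [1 12 4 10 1]
7 | fire a2 | [1 14 4 12 1]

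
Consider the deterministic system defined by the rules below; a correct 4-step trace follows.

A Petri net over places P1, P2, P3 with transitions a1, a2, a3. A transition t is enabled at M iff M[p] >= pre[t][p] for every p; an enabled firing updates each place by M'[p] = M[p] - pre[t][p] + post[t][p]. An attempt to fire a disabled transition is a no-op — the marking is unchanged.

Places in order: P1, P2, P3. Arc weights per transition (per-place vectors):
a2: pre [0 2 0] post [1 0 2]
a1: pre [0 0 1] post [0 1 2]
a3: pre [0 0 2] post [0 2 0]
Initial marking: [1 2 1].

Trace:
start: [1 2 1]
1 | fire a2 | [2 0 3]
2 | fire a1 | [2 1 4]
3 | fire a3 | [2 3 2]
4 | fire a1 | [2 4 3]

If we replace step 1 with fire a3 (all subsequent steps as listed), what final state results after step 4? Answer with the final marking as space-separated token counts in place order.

1 5 0

(re-executing from step 1 with the substitution; state before step 1: [1 2 1])
1 | fire a3 | [1 2 1]
2 | fire a1 | [1 3 2]
3 | fire a3 | [1 5 0]
4 | fire a1 | [1 5 0]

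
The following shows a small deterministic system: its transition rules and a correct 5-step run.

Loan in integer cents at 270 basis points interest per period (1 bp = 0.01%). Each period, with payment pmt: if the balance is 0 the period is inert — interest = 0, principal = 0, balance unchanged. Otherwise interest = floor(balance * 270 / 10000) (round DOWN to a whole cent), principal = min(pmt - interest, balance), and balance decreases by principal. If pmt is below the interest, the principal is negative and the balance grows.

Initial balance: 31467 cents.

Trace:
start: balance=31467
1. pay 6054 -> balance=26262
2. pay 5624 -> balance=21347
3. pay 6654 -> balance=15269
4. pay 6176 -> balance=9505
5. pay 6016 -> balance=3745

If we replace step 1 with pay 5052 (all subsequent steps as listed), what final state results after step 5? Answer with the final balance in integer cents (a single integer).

4859

(re-executing from step 1 with the substitution; state before step 1: balance=31467)
1. pay 5052 -> balance=27264
2. pay 5624 -> balance=22376
3. pay 6654 -> balance=16326
4. pay 6176 -> balance=10590
5. pay 6016 -> balance=4859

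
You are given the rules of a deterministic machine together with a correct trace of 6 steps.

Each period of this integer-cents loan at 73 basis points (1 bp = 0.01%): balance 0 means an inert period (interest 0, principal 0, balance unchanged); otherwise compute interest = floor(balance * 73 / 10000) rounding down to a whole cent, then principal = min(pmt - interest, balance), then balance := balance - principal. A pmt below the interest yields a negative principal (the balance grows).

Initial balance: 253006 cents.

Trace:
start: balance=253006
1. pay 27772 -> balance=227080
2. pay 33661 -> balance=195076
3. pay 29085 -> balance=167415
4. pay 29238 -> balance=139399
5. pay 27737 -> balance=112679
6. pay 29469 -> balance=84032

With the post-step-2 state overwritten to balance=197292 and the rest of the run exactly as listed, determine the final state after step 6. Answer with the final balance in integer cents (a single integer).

86314

state after step 2 := balance=197292
3. pay 29085 -> balance=169647
4. pay 29238 -> balance=141647
5. pay 27737 -> balance=114944
6. pay 29469 -> balance=86314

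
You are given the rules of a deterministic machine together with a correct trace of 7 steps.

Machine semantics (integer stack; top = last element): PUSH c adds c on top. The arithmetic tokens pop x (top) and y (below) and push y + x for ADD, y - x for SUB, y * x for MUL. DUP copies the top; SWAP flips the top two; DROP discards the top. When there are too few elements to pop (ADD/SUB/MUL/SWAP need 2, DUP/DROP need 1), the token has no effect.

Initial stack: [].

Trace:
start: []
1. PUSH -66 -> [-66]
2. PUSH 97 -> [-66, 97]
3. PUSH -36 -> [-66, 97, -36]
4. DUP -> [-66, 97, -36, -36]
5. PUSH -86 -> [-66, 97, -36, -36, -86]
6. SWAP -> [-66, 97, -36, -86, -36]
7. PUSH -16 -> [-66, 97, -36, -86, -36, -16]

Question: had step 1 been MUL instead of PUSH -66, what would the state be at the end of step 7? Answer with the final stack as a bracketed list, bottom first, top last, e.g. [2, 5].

(re-executing from step 1 with the substitution; state before step 1: [])
1. MUL -> []
2. PUSH 97 -> [97]
3. PUSH -36 -> [97, -36]
4. DUP -> [97, -36, -36]
5. PUSH -86 -> [97, -36, -36, -86]
6. SWAP -> [97, -36, -86, -36]
7. PUSH -16 -> [97, -36, -86, -36, -16]

[97, -36, -86, -36, -16]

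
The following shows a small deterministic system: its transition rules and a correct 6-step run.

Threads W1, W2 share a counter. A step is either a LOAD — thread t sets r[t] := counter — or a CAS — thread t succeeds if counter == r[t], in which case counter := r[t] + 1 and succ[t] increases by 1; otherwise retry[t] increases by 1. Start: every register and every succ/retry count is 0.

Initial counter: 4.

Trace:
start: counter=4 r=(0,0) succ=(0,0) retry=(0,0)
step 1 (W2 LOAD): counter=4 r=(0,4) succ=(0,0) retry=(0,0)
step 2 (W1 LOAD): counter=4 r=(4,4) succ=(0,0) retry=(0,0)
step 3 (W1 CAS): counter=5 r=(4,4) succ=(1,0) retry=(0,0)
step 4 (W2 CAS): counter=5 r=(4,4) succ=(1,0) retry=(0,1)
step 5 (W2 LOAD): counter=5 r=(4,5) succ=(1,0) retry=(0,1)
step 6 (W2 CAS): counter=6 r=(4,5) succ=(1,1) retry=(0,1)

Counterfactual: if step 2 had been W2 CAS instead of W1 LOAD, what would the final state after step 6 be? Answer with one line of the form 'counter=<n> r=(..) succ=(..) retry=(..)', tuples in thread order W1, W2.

counter=6 r=(0,5) succ=(0,2) retry=(1,1)

(re-executing from step 2 with the substitution; state before step 2: counter=4 r=(0,4) succ=(0,0) retry=(0,0))
step 2 (W2 CAS): counter=5 r=(0,4) succ=(0,1) retry=(0,0)
step 3 (W1 CAS): counter=5 r=(0,4) succ=(0,1) retry=(1,0)
step 4 (W2 CAS): counter=5 r=(0,4) succ=(0,1) retry=(1,1)
step 5 (W2 LOAD): counter=5 r=(0,5) succ=(0,1) retry=(1,1)
step 6 (W2 CAS): counter=6 r=(0,5) succ=(0,2) retry=(1,1)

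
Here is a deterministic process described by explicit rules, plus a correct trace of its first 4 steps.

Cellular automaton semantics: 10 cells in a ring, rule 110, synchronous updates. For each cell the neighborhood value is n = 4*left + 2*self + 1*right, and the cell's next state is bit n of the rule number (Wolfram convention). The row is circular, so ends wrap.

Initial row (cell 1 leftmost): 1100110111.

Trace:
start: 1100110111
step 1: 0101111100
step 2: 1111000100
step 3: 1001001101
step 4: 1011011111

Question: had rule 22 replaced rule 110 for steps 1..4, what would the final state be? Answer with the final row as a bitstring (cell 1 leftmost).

(re-executing steps 1..4 under rule 22; state before step 1: 1100110111)
step 1: 0011000000
step 2: 0100100000
step 3: 1111110000
step 4: 0000001001

0000001001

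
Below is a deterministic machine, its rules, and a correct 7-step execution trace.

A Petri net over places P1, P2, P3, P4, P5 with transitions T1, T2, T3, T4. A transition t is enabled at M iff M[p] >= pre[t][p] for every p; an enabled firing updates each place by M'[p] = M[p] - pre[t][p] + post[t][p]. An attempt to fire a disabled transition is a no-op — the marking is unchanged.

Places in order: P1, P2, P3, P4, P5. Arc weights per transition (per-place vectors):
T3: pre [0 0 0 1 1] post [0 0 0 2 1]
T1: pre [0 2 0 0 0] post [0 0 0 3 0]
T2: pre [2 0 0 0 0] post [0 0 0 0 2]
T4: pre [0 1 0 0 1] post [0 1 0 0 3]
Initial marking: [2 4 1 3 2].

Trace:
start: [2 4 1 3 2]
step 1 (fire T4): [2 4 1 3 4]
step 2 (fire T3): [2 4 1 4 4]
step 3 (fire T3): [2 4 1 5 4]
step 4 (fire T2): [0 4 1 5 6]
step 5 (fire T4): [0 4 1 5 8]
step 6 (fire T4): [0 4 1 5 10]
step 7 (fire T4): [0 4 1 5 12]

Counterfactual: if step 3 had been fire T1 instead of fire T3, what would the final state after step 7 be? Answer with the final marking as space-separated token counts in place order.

0 2 1 7 12

(re-executing from step 3 with the substitution; state before step 3: [2 4 1 4 4])
step 3 (fire T1): [2 2 1 7 4]
step 4 (fire T2): [0 2 1 7 6]
step 5 (fire T4): [0 2 1 7 8]
step 6 (fire T4): [0 2 1 7 10]
step 7 (fire T4): [0 2 1 7 12]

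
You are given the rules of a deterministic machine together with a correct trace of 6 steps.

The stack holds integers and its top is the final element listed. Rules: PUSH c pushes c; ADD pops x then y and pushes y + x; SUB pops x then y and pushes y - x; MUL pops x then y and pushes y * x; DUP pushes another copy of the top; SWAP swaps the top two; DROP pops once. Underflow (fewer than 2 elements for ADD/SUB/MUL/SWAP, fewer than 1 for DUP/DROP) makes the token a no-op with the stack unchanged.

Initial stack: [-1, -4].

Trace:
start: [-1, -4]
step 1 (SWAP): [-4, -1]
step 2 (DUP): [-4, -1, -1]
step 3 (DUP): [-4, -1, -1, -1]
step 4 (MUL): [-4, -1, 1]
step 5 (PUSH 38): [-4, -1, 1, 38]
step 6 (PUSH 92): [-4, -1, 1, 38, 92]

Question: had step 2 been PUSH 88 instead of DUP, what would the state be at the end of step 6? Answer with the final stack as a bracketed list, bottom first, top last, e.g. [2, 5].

[-4, -1, 7744, 38, 92]

(re-executing from step 2 with the substitution; state before step 2: [-4, -1])
step 2 (PUSH 88): [-4, -1, 88]
step 3 (DUP): [-4, -1, 88, 88]
step 4 (MUL): [-4, -1, 7744]
step 5 (PUSH 38): [-4, -1, 7744, 38]
step 6 (PUSH 92): [-4, -1, 7744, 38, 92]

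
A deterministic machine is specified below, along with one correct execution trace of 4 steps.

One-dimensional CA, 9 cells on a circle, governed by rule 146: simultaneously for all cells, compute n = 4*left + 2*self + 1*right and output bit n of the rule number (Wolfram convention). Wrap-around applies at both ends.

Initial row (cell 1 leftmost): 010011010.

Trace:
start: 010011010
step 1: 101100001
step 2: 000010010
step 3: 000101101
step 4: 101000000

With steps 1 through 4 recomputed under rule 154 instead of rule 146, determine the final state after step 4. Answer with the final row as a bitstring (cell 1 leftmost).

110100100

(re-executing steps 1..4 under rule 154; state before step 1: 010011010)
step 1: 101110001
step 2: 001101011
step 3: 111000010
step 4: 110100100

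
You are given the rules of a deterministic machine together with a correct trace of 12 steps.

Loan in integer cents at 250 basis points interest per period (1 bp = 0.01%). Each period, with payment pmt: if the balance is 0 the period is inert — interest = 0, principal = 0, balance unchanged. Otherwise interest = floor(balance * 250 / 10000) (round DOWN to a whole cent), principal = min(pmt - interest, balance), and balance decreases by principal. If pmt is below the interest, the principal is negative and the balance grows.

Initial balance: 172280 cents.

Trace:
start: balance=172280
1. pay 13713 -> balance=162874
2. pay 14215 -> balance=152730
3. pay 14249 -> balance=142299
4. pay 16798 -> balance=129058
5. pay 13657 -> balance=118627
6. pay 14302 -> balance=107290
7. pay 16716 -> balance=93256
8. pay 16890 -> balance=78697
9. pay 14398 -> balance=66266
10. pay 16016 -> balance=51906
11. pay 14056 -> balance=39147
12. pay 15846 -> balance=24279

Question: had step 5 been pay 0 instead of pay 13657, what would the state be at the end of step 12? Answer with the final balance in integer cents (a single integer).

(re-executing from step 5 with the substitution; state before step 5: balance=129058)
5. pay 0 -> balance=132284
6. pay 14302 -> balance=121289
7. pay 16716 -> balance=107605
8. pay 16890 -> balance=93405
9. pay 14398 -> balance=81342
10. pay 16016 -> balance=67359
11. pay 14056 -> balance=54986
12. pay 15846 -> balance=40514

40514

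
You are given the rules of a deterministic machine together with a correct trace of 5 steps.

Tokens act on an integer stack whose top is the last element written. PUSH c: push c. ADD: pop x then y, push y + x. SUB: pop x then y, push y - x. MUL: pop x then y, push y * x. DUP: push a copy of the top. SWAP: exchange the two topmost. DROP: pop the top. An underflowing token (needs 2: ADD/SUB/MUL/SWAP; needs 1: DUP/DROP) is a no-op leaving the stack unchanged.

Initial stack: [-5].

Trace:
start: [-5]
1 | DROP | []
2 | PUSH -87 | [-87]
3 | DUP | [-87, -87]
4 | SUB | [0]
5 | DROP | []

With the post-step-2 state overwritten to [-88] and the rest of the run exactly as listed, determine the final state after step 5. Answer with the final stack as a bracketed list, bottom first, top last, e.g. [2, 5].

[]

state after step 2 := [-88]
3 | DUP | [-88, -88]
4 | SUB | [0]
5 | DROP | []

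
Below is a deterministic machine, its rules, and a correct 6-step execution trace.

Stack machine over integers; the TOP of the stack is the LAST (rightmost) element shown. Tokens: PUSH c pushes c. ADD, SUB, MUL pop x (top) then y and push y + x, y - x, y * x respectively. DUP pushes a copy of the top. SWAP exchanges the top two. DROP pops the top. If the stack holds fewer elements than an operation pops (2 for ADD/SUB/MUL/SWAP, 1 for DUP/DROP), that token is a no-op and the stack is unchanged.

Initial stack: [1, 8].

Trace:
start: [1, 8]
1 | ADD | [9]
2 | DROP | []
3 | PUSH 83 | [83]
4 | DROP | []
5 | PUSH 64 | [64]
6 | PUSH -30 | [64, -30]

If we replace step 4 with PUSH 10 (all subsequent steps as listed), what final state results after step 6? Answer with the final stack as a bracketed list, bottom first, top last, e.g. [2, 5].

[83, 10, 64, -30]

(re-executing from step 4 with the substitution; state before step 4: [83])
4 | PUSH 10 | [83, 10]
5 | PUSH 64 | [83, 10, 64]
6 | PUSH -30 | [83, 10, 64, -30]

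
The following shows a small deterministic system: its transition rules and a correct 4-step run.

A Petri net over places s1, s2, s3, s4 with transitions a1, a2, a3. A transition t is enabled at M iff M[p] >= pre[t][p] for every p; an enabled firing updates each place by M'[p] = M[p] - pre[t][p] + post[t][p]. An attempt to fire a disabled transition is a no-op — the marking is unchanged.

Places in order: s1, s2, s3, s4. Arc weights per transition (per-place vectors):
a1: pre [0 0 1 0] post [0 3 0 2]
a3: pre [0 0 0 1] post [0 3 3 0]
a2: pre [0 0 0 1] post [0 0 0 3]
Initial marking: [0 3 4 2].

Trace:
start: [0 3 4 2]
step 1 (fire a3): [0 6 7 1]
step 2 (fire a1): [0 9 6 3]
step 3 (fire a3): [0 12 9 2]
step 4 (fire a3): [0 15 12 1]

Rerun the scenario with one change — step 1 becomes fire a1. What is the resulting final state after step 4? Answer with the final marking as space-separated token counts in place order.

(re-executing from step 1 with the substitution; state before step 1: [0 3 4 2])
step 1 (fire a1): [0 6 3 4]
step 2 (fire a1): [0 9 2 6]
step 3 (fire a3): [0 12 5 5]
step 4 (fire a3): [0 15 8 4]

0 15 8 4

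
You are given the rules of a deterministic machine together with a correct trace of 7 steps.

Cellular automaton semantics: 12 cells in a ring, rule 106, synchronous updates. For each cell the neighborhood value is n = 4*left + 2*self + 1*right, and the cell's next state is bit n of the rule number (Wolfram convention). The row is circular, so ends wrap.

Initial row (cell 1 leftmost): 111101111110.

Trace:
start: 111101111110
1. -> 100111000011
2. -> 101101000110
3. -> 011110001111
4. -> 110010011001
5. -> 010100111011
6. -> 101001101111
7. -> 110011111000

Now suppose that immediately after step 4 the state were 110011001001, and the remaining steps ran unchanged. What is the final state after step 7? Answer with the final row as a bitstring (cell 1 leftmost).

state after step 4 := 110011001001
5. -> 010111010011
6. -> 101101100111
7. -> 111111101100

111111101100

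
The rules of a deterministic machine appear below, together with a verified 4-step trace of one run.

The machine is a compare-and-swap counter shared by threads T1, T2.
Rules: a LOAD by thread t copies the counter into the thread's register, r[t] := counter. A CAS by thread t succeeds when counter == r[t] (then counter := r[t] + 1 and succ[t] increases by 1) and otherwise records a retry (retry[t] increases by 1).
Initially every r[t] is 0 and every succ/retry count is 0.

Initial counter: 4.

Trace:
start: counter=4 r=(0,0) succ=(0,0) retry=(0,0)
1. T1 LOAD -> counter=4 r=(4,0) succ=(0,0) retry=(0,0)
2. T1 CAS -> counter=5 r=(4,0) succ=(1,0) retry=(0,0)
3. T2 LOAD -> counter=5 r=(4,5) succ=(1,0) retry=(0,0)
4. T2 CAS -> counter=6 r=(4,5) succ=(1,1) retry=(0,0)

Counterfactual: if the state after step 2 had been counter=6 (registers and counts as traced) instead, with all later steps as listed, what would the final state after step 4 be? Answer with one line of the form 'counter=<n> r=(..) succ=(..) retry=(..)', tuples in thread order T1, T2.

state after step 2 := counter=6 r=(4,0) succ=(1,0) retry=(0,0)
3. T2 LOAD -> counter=6 r=(4,6) succ=(1,0) retry=(0,0)
4. T2 CAS -> counter=7 r=(4,6) succ=(1,1) retry=(0,0)

counter=7 r=(4,6) succ=(1,1) retry=(0,0)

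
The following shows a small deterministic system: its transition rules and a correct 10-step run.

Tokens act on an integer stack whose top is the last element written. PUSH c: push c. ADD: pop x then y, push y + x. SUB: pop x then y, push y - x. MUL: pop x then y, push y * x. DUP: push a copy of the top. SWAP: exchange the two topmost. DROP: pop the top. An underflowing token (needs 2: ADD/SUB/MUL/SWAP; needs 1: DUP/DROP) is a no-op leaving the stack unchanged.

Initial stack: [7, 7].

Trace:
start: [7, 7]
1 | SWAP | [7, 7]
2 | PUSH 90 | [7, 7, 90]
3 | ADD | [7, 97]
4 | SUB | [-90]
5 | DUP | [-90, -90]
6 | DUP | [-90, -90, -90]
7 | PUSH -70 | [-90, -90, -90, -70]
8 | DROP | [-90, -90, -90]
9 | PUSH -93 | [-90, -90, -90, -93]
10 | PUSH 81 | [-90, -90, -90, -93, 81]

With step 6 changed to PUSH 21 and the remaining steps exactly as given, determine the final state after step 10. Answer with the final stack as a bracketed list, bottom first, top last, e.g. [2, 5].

(re-executing from step 6 with the substitution; state before step 6: [-90, -90])
6 | PUSH 21 | [-90, -90, 21]
7 | PUSH -70 | [-90, -90, 21, -70]
8 | DROP | [-90, -90, 21]
9 | PUSH -93 | [-90, -90, 21, -93]
10 | PUSH 81 | [-90, -90, 21, -93, 81]

[-90, -90, 21, -93, 81]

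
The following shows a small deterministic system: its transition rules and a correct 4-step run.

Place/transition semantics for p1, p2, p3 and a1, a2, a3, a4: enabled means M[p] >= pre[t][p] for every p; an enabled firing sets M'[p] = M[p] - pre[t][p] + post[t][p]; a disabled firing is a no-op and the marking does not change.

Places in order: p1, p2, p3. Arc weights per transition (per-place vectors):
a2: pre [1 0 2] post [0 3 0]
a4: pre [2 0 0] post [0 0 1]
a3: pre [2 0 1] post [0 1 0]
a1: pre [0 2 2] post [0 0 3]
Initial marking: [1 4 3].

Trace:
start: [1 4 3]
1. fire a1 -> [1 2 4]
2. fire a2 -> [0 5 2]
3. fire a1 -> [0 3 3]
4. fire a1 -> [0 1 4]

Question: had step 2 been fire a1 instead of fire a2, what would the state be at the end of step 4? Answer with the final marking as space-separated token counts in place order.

1 0 5

(re-executing from step 2 with the substitution; state before step 2: [1 2 4])
2. fire a1 -> [1 0 5]
3. fire a1 -> [1 0 5]
4. fire a1 -> [1 0 5]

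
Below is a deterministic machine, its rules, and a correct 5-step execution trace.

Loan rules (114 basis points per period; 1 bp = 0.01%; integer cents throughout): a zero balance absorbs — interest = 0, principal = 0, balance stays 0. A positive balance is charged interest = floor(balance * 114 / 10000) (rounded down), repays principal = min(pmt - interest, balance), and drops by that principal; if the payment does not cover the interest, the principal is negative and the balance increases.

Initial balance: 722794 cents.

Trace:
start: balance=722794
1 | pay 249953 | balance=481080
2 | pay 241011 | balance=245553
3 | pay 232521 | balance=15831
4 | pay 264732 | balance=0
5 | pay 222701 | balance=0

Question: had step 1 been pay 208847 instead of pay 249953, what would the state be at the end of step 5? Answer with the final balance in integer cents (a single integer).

0

(re-executing from step 1 with the substitution; state before step 1: balance=722794)
1 | pay 208847 | balance=522186
2 | pay 241011 | balance=287127
3 | pay 232521 | balance=57879
4 | pay 264732 | balance=0
5 | pay 222701 | balance=0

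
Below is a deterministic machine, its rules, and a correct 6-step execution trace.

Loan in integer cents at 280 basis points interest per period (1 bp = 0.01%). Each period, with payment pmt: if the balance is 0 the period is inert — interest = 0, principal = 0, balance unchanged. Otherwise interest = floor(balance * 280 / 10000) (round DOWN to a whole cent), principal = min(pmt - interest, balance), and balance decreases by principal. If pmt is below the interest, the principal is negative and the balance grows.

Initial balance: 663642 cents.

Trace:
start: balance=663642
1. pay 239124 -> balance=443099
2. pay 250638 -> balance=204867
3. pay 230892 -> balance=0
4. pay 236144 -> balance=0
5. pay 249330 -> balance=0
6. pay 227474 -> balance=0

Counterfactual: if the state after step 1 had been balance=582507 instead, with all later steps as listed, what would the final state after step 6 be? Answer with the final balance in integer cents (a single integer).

state after step 1 := balance=582507
2. pay 250638 -> balance=348179
3. pay 230892 -> balance=127036
4. pay 236144 -> balance=0
5. pay 249330 -> balance=0
6. pay 227474 -> balance=0

0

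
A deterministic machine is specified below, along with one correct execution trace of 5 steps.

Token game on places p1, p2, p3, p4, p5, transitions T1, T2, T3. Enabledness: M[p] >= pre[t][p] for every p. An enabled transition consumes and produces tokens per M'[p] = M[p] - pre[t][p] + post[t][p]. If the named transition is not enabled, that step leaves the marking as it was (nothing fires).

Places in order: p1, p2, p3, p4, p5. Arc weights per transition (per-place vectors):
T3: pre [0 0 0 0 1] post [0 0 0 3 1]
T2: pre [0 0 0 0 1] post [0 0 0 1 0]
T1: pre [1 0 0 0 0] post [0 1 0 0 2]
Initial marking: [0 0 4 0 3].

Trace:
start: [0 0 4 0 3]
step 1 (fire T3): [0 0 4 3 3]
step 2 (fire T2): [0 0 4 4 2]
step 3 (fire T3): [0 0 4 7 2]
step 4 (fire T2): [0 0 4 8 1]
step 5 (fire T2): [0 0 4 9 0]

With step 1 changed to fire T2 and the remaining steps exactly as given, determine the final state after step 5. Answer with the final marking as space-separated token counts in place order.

(re-executing from step 1 with the substitution; state before step 1: [0 0 4 0 3])
step 1 (fire T2): [0 0 4 1 2]
step 2 (fire T2): [0 0 4 2 1]
step 3 (fire T3): [0 0 4 5 1]
step 4 (fire T2): [0 0 4 6 0]
step 5 (fire T2): [0 0 4 6 0]

0 0 4 6 0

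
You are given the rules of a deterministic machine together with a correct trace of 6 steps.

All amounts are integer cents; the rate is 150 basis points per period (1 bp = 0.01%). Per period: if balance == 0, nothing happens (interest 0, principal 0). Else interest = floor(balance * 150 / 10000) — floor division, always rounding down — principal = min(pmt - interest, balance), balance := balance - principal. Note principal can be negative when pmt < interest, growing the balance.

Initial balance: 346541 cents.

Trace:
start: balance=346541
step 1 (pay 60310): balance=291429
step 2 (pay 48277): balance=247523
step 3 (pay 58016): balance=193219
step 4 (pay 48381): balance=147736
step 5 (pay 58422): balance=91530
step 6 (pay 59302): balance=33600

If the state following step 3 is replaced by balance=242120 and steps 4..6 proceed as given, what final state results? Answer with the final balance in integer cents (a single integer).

state after step 3 := balance=242120
step 4 (pay 48381): balance=197370
step 5 (pay 58422): balance=141908
step 6 (pay 59302): balance=84734

84734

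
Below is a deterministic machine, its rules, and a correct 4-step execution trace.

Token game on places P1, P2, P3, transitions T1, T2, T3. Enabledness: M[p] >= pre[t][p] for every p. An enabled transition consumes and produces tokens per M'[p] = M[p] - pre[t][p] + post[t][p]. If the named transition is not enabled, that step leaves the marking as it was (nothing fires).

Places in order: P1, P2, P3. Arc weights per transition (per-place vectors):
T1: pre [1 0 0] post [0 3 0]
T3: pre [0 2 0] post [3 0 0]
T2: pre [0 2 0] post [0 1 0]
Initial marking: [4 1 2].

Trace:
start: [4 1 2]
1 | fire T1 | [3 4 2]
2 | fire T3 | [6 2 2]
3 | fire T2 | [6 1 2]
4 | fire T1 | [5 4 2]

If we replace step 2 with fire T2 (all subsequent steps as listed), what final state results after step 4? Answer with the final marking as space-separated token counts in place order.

2 5 2

(re-executing from step 2 with the substitution; state before step 2: [3 4 2])
2 | fire T2 | [3 3 2]
3 | fire T2 | [3 2 2]
4 | fire T1 | [2 5 2]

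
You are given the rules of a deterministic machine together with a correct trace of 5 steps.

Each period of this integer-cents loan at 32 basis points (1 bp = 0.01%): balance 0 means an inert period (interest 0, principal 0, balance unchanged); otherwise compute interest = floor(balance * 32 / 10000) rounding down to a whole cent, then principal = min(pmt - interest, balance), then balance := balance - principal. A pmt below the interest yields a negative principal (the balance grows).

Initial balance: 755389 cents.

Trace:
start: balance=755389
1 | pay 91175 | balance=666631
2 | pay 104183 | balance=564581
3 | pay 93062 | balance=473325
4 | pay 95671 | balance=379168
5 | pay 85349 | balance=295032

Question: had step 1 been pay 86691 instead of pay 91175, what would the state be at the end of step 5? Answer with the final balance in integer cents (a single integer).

299574

(re-executing from step 1 with the substitution; state before step 1: balance=755389)
1 | pay 86691 | balance=671115
2 | pay 104183 | balance=569079
3 | pay 93062 | balance=477838
4 | pay 95671 | balance=383696
5 | pay 85349 | balance=299574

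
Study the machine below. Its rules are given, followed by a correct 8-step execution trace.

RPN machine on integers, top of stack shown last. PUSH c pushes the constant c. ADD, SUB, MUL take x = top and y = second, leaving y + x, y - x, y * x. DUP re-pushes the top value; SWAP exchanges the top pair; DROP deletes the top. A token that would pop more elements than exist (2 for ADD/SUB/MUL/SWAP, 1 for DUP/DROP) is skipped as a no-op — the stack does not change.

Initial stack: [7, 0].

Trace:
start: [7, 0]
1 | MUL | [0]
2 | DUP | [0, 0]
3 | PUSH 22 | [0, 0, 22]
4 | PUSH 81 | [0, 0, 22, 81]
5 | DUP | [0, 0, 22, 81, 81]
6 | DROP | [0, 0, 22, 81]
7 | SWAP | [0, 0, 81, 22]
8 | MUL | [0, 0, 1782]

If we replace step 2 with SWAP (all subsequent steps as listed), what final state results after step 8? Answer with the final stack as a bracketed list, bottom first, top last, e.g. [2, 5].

(re-executing from step 2 with the substitution; state before step 2: [0])
2 | SWAP | [0]
3 | PUSH 22 | [0, 22]
4 | PUSH 81 | [0, 22, 81]
5 | DUP | [0, 22, 81, 81]
6 | DROP | [0, 22, 81]
7 | SWAP | [0, 81, 22]
8 | MUL | [0, 1782]

[0, 1782]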